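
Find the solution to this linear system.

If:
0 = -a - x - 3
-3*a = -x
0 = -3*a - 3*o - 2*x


Then:
a = -3/4
o = 9/4
x = -9/4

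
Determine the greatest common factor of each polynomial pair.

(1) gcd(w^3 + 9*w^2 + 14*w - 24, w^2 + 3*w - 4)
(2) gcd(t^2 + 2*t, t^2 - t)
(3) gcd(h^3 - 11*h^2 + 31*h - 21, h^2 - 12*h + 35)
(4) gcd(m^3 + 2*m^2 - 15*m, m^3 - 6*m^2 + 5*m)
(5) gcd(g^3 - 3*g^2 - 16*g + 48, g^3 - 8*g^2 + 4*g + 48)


(1) = w^2 + 3*w - 4
(2) = gcd(t*(t + 2), t*(t - 1)) = t
(3) = h - 7
(4) = m
(5) = gcd((g - 4)*(g - 3)*(g + 4), (g - 6)*(g - 4)*(g + 2)) = g - 4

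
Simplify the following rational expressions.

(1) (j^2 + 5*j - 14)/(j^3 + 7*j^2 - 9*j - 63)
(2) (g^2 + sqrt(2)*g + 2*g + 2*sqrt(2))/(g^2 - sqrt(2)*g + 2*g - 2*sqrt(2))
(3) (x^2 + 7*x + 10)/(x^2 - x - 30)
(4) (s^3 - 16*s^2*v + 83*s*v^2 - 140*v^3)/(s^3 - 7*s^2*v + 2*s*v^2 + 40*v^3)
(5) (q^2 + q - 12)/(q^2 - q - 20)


(1) = (j - 2)/(j^2 - 9)
(2) = (g + sqrt(2))/(g - sqrt(2))
(3) = (x + 2)/(x - 6)
(4) = (s - 7*v)/(s + 2*v)
(5) = (q - 3)/(q - 5)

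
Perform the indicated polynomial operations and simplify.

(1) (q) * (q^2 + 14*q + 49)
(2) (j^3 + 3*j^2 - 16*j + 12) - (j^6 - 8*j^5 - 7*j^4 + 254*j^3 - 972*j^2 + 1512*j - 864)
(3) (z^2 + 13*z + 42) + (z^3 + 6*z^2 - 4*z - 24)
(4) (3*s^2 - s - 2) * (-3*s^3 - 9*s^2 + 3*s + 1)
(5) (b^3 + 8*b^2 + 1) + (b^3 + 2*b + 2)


(1) = q^3 + 14*q^2 + 49*q
(2) = -j^6 + 8*j^5 + 7*j^4 - 253*j^3 + 975*j^2 - 1528*j + 876
(3) = z^3 + 7*z^2 + 9*z + 18
(4) = -9*s^5 - 24*s^4 + 24*s^3 + 18*s^2 - 7*s - 2
(5) = 2*b^3 + 8*b^2 + 2*b + 3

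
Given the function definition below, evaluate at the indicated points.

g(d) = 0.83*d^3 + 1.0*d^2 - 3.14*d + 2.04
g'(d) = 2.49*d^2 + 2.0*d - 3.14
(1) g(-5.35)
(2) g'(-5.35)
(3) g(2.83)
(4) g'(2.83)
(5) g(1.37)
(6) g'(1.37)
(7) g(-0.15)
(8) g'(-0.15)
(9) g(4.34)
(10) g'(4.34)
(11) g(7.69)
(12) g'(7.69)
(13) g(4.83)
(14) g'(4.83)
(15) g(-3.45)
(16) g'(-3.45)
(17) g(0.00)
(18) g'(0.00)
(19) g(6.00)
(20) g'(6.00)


(1) = -79.64
(2) = 57.43
(3) = 19.97
(4) = 22.46
(5) = 1.75
(6) = 4.27
(7) = 2.53
(8) = -3.38
(9) = 75.10
(10) = 52.44
(11) = 414.48
(12) = 159.49
(13) = 103.73
(14) = 64.61
(15) = -9.31
(16) = 19.60
(17) = 2.04
(18) = -3.14
(19) = 198.48
(20) = 98.50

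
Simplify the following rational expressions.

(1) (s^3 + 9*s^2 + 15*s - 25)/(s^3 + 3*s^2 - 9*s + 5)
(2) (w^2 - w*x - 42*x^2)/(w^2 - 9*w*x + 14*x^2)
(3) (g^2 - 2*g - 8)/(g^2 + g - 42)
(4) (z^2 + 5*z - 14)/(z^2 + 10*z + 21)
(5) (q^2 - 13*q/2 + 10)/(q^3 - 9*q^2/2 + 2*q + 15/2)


(1) = (s + 5)/(s - 1)
(2) = (-w - 6*x)/(-w + 2*x)
(3) = (g^2 - 2*g - 8)/(g^2 + g - 42)
(4) = (z - 2)/(z + 3)
(5) = (q - 4)/(q^2 - 2*q - 3)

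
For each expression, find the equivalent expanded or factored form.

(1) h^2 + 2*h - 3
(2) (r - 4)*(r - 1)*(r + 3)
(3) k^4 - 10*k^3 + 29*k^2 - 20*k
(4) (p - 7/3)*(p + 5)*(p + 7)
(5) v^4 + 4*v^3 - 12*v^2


(1) = (h - 1)*(h + 3)
(2) = r^3 - 2*r^2 - 11*r + 12
(3) = k*(k - 5)*(k - 4)*(k - 1)
(4) = p^3 + 29*p^2/3 + 7*p - 245/3
(5) = v^2*(v - 2)*(v + 6)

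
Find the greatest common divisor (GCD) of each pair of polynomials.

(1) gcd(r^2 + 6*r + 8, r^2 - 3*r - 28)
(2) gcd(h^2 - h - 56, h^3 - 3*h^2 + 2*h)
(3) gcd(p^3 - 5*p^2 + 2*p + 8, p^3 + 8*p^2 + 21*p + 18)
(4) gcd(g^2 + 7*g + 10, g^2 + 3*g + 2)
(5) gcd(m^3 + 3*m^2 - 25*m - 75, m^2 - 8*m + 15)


(1) = r + 4
(2) = gcd((h - 8)*(h + 7), h*(h - 2)*(h - 1)) = 1
(3) = 1
(4) = g + 2
(5) = gcd((m - 5)*(m + 3)*(m + 5), (m - 5)*(m - 3)) = m - 5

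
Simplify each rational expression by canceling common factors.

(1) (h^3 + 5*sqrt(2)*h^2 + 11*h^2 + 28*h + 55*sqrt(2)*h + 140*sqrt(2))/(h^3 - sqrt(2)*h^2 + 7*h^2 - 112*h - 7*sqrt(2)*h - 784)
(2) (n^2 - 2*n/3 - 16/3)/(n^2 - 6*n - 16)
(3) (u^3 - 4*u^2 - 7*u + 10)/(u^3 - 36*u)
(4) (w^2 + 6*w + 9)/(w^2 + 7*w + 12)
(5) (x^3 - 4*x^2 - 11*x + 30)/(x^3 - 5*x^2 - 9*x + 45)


(1) = (h^2 + h*(4 + 5*sqrt(2)) + 20*sqrt(2))/(h^2 - sqrt(2)*h - 112)
(2) = (3*n - 8)/(3*n - 24)
(3) = (u^3 - 4*u^2 - 7*u + 10)/(u^3 - 36*u)
(4) = (w + 3)/(w + 4)
(5) = (x - 2)/(x - 3)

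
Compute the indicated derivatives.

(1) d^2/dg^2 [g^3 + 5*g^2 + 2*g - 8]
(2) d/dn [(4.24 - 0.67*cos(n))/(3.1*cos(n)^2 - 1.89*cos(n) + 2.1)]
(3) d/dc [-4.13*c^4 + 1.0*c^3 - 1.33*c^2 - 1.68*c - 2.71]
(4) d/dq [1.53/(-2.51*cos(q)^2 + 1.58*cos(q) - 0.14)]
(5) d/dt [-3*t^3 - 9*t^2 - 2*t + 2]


(1) = 6*g + 10
(2) = (-2.077*cos(n)^2 + 26.288*cos(n) - 6.6066)*sin(n)/(9.61*cos(n)^4 - 11.718*cos(n)^3 + 16.5921*cos(n)^2 - 7.938*cos(n) + 4.41)
(3) = -16.52*c^3 + 3.0*c^2 - 2.66*c - 1.68
(4) = (2.4174 - 7.6806*cos(q))*sin(q)/(2.51*cos(q)^2 - 1.58*cos(q) + 0.14)^2
(5) = -9*t^2 - 18*t - 2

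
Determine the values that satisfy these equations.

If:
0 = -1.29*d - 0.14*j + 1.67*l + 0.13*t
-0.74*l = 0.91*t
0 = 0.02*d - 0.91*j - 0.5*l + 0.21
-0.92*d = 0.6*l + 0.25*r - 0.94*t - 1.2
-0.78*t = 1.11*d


Then:
d = 0.02
j = 0.21
l = 0.04
r = 4.53
t = -0.03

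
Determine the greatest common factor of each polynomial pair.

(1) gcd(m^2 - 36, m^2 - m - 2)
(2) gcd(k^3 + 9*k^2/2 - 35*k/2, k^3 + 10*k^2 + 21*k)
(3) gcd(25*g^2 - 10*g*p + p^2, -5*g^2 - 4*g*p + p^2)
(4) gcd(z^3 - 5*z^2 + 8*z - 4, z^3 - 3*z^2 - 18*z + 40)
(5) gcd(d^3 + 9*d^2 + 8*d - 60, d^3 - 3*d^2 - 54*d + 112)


(1) = gcd((m - 6)*(m + 6), (m - 2)*(m + 1)) = 1
(2) = k^2 + 7*k
(3) = -5*g + p
(4) = z - 2
(5) = d - 2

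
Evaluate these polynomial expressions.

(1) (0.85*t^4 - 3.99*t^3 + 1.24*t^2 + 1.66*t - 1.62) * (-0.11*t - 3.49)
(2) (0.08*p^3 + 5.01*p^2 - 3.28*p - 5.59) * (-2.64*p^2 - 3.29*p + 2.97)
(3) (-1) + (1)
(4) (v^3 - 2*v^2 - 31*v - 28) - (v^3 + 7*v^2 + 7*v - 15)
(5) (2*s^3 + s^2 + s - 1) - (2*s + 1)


(1) = -0.0935*t^5 - 2.5276*t^4 + 13.7887*t^3 - 4.5102*t^2 - 5.6152*t + 5.6538
(2) = -0.2112*p^5 - 13.4896*p^4 - 7.5861*p^3 + 40.4285*p^2 + 8.6495*p - 16.6023
(3) = 0
(4) = -9*v^2 - 38*v - 13
(5) = 2*s^3 + s^2 - s - 2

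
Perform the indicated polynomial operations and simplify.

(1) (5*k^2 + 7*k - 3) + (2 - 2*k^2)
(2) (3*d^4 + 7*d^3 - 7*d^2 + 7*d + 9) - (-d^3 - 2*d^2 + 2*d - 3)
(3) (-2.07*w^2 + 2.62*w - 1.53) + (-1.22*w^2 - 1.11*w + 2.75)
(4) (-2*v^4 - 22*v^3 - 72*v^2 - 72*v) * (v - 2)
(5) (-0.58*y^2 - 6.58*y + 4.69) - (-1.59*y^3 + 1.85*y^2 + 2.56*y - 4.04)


(1) = 3*k^2 + 7*k - 1
(2) = 3*d^4 + 8*d^3 - 5*d^2 + 5*d + 12
(3) = -3.29*w^2 + 1.51*w + 1.22
(4) = -2*v^5 - 18*v^4 - 28*v^3 + 72*v^2 + 144*v
(5) = 1.59*y^3 - 2.43*y^2 - 9.14*y + 8.73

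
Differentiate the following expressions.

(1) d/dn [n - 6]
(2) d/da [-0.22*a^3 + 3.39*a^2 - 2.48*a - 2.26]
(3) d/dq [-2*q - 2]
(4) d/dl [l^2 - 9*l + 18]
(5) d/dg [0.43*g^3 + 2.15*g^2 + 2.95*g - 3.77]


(1) = 1
(2) = -0.66*a^2 + 6.78*a - 2.48
(3) = -2
(4) = 2*l - 9
(5) = 1.29*g^2 + 4.3*g + 2.95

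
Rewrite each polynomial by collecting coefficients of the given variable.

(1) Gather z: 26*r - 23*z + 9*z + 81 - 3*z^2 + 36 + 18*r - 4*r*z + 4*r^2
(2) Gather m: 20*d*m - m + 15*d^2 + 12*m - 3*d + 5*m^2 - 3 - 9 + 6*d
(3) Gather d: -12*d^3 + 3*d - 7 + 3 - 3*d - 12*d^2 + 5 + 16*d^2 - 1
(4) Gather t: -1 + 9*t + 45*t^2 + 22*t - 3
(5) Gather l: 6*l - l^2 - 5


(1) = 4*r^2 + 44*r - 3*z^2 + z*(-4*r - 14) + 117
(2) = 15*d^2 + 3*d + 5*m^2 + m*(20*d + 11) - 12
(3) = -12*d^3 + 4*d^2
(4) = 45*t^2 + 31*t - 4
(5) = -l^2 + 6*l - 5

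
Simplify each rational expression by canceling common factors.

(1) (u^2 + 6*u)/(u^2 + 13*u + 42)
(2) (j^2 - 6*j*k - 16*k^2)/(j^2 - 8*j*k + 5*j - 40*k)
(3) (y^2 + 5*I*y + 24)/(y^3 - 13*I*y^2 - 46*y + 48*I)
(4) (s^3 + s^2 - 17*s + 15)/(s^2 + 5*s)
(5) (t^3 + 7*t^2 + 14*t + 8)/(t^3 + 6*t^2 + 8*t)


(1) = u/(u + 7)
(2) = (j + 2*k)/(j + 5)
(3) = (y + 8*I)/(y^2 - 10*I*y - 16)
(4) = (s^2 - 4*s + 3)/s
(5) = (t + 1)/t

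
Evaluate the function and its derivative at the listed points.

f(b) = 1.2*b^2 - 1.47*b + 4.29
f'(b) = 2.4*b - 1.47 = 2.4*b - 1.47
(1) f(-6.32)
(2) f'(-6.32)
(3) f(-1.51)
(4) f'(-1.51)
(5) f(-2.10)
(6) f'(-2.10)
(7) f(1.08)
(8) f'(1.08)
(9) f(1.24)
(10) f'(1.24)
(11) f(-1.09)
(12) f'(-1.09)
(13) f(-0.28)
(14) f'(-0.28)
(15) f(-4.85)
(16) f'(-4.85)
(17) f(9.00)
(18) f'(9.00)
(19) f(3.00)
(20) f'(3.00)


(1) = 61.51
(2) = -16.64
(3) = 9.25
(4) = -5.09
(5) = 12.67
(6) = -6.51
(7) = 4.10
(8) = 1.12
(9) = 4.31
(10) = 1.51
(11) = 7.32
(12) = -4.09
(13) = 4.80
(14) = -2.14
(15) = 39.65
(16) = -13.11
(17) = 88.26
(18) = 20.13
(19) = 10.68
(20) = 5.73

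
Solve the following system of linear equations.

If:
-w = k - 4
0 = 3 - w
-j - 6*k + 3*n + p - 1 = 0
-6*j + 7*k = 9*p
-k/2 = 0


Then:
No Solution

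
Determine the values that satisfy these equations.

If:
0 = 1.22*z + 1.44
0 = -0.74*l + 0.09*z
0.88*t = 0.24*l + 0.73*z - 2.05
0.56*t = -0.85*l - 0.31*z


Then:
No Solution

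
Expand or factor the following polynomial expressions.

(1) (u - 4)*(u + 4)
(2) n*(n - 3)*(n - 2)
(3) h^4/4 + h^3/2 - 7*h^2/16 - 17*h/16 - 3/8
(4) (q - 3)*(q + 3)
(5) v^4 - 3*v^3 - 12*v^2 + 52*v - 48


(1) = u^2 - 16
(2) = n^3 - 5*n^2 + 6*n
(3) = (h/4 + 1/4)*(h - 3/2)*(h + 1/2)*(h + 2)
(4) = q^2 - 9
(5) = (v - 3)*(v - 2)^2*(v + 4)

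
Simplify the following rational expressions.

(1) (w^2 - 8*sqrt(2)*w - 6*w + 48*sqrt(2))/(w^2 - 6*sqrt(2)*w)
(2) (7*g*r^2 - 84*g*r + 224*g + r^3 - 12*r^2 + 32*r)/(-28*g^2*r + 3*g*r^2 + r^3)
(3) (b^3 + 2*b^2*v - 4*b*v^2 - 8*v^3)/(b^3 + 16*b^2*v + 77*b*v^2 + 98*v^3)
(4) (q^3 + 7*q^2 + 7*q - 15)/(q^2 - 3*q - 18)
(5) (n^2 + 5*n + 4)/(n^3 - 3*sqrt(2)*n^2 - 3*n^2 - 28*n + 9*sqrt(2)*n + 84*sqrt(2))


(1) = (w^2 + w*(-8*sqrt(2) - 6) + 48*sqrt(2))/(w^2 - 6*sqrt(2)*w)
(2) = (r^2 - 12*r + 32)/(-4*g*r + r^2)
(3) = (b^2 - 4*v^2)/(b^2 + 14*b*v + 49*v^2)
(4) = (q^2 + 4*q - 5)/(q - 6)
(5) = (n + 1)/(n^2 + n*(-7 - 3*sqrt(2)) + 21*sqrt(2))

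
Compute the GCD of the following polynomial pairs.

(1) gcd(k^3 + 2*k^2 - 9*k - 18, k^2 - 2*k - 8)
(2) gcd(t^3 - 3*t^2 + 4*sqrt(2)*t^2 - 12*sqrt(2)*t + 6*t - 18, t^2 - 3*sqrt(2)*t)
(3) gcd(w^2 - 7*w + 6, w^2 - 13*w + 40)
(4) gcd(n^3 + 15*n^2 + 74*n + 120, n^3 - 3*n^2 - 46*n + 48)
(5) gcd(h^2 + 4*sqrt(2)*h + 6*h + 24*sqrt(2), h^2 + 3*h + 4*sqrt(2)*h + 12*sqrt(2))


(1) = k + 2
(2) = 1
(3) = gcd((w - 6)*(w - 1), (w - 8)*(w - 5)) = 1
(4) = gcd((n + 4)*(n + 5)*(n + 6), (n - 8)*(n - 1)*(n + 6)) = n + 6
(5) = h + 4*sqrt(2)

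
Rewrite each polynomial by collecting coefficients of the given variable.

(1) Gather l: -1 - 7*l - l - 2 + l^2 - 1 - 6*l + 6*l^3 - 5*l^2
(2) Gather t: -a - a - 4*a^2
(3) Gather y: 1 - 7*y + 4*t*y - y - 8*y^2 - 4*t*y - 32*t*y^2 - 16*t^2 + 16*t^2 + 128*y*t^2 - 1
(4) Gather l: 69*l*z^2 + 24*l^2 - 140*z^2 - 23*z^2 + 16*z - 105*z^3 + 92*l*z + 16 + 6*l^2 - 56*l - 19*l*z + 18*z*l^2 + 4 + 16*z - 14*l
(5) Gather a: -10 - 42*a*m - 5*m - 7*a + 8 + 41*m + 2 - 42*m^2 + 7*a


(1) = 6*l^3 - 4*l^2 - 14*l - 4
(2) = -4*a^2 - 2*a
(3) = y^2*(-32*t - 8) + y*(128*t^2 - 8)
(4) = l^2*(18*z + 30) + l*(69*z^2 + 73*z - 70) - 105*z^3 - 163*z^2 + 32*z + 20
(5) = -42*a*m - 42*m^2 + 36*m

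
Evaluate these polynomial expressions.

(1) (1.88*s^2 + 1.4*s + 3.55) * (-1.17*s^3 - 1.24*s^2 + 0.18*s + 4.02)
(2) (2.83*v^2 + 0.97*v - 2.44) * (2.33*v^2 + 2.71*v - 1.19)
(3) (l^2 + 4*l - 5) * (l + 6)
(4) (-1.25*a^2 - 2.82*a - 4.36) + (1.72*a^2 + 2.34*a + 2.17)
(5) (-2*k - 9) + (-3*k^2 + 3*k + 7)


(1) = -2.1996*s^5 - 3.9692*s^4 - 5.5511*s^3 + 3.4076*s^2 + 6.267*s + 14.271
(2) = 6.5939*v^4 + 9.9294*v^3 - 6.4242*v^2 - 7.7667*v + 2.9036
(3) = l^3 + 10*l^2 + 19*l - 30
(4) = 0.47*a^2 - 0.48*a - 2.19
(5) = -3*k^2 + k - 2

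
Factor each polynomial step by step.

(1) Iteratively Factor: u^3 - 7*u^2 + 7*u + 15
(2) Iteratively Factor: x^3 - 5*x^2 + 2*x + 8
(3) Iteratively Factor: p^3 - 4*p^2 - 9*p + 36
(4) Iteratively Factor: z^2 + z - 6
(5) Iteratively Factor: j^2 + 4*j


(1) = (u - 3)*(u^2 - 4*u - 5) = (u - 5)*(u - 3)*(u + 1)
(2) = (x - 4)*(x^2 - x - 2) = (x - 4)*(x + 1)*(x - 2)
(3) = (p - 4)*(p^2 - 9) = (p - 4)*(p + 3)*(p - 3)
(4) = (z - 2)*(z + 3)
(5) = (j + 4)*(j)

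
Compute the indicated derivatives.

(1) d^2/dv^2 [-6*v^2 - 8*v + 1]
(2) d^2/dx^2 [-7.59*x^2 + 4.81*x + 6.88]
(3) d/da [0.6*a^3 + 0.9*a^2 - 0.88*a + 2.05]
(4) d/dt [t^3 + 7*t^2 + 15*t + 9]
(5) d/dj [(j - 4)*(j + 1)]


(1) = -12
(2) = -15.1800000000000
(3) = 1.8*a^2 + 1.8*a - 0.88
(4) = 3*t^2 + 14*t + 15
(5) = 2*j - 3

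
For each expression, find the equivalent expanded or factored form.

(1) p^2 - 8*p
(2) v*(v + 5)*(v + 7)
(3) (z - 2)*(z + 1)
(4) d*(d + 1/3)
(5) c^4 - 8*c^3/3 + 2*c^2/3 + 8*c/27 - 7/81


(1) = p*(p - 8)
(2) = v^3 + 12*v^2 + 35*v
(3) = z^2 - z - 2
(4) = d^2 + d/3
(5) = (c - 7/3)*(c - 1/3)^2*(c + 1/3)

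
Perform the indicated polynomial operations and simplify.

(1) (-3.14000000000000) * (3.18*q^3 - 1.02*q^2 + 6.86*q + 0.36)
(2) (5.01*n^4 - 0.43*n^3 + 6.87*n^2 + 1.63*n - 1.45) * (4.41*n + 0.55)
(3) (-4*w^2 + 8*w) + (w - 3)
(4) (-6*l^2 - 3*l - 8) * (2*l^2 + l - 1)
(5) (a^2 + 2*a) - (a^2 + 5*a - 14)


(1) = -9.9852*q^3 + 3.2028*q^2 - 21.5404*q - 1.1304
(2) = 22.0941*n^5 + 0.8592*n^4 + 30.0602*n^3 + 10.9668*n^2 - 5.498*n - 0.7975
(3) = -4*w^2 + 9*w - 3
(4) = -12*l^4 - 12*l^3 - 13*l^2 - 5*l + 8
(5) = 14 - 3*a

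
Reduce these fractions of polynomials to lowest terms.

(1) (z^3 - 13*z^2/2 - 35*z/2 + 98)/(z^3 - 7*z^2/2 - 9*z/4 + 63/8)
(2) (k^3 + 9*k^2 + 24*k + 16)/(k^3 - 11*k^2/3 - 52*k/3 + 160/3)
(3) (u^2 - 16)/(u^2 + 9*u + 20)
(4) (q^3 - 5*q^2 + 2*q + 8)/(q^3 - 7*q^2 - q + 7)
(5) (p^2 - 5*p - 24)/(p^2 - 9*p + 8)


(1) = (4*z^2 - 12*z - 112)/(4*z^2 - 9)
(2) = (3*k^2 + 15*k + 12)/(3*k^2 - 23*k + 40)
(3) = (u - 4)/(u + 5)
(4) = (q^2 - 6*q + 8)/(q^2 - 8*q + 7)
(5) = (p + 3)/(p - 1)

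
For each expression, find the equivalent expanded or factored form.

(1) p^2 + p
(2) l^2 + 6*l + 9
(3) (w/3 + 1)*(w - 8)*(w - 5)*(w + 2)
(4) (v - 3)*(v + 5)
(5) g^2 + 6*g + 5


(1) = p*(p + 1)
(2) = (l + 3)^2
(3) = w^4/3 - 8*w^3/3 - 19*w^2/3 + 122*w/3 + 80
(4) = v^2 + 2*v - 15
(5) = (g + 1)*(g + 5)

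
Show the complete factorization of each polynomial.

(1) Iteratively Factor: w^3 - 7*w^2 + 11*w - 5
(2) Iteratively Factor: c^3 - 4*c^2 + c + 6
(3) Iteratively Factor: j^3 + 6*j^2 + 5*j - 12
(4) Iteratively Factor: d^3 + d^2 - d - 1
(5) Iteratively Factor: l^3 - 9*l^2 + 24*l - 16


(1) = (w - 1)*(w^2 - 6*w + 5) = (w - 5)*(w - 1)*(w - 1)
(2) = (c + 1)*(c^2 - 5*c + 6) = (c - 2)*(c + 1)*(c - 3)
(3) = (j + 3)*(j^2 + 3*j - 4) = (j + 3)*(j + 4)*(j - 1)
(4) = (d + 1)*(d^2 - 1) = (d - 1)*(d + 1)*(d + 1)
(5) = (l - 4)*(l^2 - 5*l + 4) = (l - 4)*(l - 1)*(l - 4)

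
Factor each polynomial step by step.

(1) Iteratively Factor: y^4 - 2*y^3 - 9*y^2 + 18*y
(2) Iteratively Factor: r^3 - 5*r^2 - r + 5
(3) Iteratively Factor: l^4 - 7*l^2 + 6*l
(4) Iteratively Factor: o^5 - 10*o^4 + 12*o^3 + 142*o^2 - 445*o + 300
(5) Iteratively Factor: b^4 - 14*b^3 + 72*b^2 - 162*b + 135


(1) = (y)*(y^3 - 2*y^2 - 9*y + 18) = y*(y - 3)*(y^2 + y - 6) = y*(y - 3)*(y - 2)*(y + 3)
(2) = (r - 1)*(r^2 - 4*r - 5) = (r - 5)*(r - 1)*(r + 1)
(3) = (l)*(l^3 - 7*l + 6) = l*(l - 1)*(l^2 + l - 6) = l*(l - 2)*(l - 1)*(l + 3)
(4) = (o - 5)*(o^4 - 5*o^3 - 13*o^2 + 77*o - 60) = (o - 5)*(o - 1)*(o^3 - 4*o^2 - 17*o + 60) = (o - 5)*(o - 1)*(o + 4)*(o^2 - 8*o + 15) = (o - 5)*(o - 3)*(o - 1)*(o + 4)*(o - 5)
(5) = (b - 3)*(b^3 - 11*b^2 + 39*b - 45) = (b - 3)^2*(b^2 - 8*b + 15) = (b - 5)*(b - 3)^2*(b - 3)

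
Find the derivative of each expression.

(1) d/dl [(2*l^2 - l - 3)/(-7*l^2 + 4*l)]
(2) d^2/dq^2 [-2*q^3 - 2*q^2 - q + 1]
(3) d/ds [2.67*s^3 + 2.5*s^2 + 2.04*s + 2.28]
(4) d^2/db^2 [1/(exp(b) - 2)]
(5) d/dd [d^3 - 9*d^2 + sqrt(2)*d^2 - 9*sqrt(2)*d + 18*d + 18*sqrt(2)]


(1) = (l^2 - 42*l + 12)/(l^2*(49*l^2 - 56*l + 16))
(2) = -12*q - 4
(3) = 8.01*s^2 + 5.0*s + 2.04
(4) = (exp(b) + 2)*exp(b)/(exp(b) - 2)^3
(5) = 3*d^2 - 18*d + 2*sqrt(2)*d - 9*sqrt(2) + 18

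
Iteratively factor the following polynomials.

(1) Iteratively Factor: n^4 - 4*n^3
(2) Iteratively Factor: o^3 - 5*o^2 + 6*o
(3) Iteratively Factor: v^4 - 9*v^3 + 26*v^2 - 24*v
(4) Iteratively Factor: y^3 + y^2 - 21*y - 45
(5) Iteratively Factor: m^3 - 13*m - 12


(1) = (n)*(n^3 - 4*n^2) = n^2*(n^2 - 4*n) = n^3*(n - 4)
(2) = (o - 3)*(o^2 - 2*o) = (o - 3)*(o - 2)*(o)
(3) = (v - 4)*(v^3 - 5*v^2 + 6*v) = v*(v - 4)*(v^2 - 5*v + 6) = v*(v - 4)*(v - 3)*(v - 2)
(4) = (y + 3)*(y^2 - 2*y - 15) = (y - 5)*(y + 3)*(y + 3)
(5) = (m + 3)*(m^2 - 3*m - 4) = (m + 1)*(m + 3)*(m - 4)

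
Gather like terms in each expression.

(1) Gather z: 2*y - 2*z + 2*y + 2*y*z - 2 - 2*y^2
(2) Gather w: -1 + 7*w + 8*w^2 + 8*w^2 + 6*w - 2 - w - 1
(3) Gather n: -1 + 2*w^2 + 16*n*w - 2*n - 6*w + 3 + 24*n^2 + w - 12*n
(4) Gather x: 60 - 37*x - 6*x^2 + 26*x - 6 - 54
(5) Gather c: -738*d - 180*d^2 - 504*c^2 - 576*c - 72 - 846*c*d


(1) = -2*y^2 + 4*y + z*(2*y - 2) - 2
(2) = 16*w^2 + 12*w - 4
(3) = 24*n^2 + n*(16*w - 14) + 2*w^2 - 5*w + 2
(4) = -6*x^2 - 11*x
(5) = -504*c^2 + c*(-846*d - 576) - 180*d^2 - 738*d - 72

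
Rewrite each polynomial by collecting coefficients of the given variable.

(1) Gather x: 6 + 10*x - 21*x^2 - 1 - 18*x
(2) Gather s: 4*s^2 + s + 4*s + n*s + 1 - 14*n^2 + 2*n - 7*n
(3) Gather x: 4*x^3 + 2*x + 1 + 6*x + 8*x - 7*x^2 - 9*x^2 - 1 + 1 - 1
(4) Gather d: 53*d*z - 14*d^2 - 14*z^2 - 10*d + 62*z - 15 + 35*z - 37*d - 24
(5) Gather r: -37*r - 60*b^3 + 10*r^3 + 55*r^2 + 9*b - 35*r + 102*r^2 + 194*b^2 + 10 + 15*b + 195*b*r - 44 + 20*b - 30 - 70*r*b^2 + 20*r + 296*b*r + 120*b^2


(1) = -21*x^2 - 8*x + 5
(2) = -14*n^2 - 5*n + 4*s^2 + s*(n + 5) + 1
(3) = 4*x^3 - 16*x^2 + 16*x
(4) = -14*d^2 + d*(53*z - 47) - 14*z^2 + 97*z - 39
(5) = -60*b^3 + 314*b^2 + 44*b + 10*r^3 + 157*r^2 + r*(-70*b^2 + 491*b - 52) - 64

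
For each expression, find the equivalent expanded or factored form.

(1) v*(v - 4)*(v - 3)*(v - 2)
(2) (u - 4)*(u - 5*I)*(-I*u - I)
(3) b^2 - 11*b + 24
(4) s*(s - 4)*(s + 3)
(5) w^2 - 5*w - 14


(1) = v^4 - 9*v^3 + 26*v^2 - 24*v
(2) = -I*u^3 - 5*u^2 + 3*I*u^2 + 15*u + 4*I*u + 20
(3) = (b - 8)*(b - 3)
(4) = s^3 - s^2 - 12*s
(5) = (w - 7)*(w + 2)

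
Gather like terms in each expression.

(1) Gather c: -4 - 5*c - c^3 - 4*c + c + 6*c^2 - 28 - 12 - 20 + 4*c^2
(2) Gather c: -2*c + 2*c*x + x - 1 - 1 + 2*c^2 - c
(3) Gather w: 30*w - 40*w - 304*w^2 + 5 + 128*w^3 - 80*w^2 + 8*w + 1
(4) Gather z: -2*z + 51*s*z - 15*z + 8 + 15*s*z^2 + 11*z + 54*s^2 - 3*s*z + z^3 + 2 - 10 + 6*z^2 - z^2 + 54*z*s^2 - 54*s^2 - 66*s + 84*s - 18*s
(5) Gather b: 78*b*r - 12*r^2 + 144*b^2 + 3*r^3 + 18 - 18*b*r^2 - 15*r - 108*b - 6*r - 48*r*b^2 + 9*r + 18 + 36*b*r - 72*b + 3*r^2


(1) = -c^3 + 10*c^2 - 8*c - 64
(2) = 2*c^2 + c*(2*x - 3) + x - 2
(3) = 128*w^3 - 384*w^2 - 2*w + 6
(4) = z^3 + z^2*(15*s + 5) + z*(54*s^2 + 48*s - 6)
(5) = b^2*(144 - 48*r) + b*(-18*r^2 + 114*r - 180) + 3*r^3 - 9*r^2 - 12*r + 36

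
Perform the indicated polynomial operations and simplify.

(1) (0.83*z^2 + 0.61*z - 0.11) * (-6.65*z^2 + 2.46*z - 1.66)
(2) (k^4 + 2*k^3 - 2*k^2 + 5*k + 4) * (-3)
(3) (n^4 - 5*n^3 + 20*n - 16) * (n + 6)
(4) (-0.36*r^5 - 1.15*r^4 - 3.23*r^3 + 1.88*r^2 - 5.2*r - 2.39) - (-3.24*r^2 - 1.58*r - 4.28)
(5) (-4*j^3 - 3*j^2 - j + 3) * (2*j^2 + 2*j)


(1) = -5.5195*z^4 - 2.0147*z^3 + 0.8543*z^2 - 1.2832*z + 0.1826
(2) = -3*k^4 - 6*k^3 + 6*k^2 - 15*k - 12
(3) = n^5 + n^4 - 30*n^3 + 20*n^2 + 104*n - 96
(4) = -0.36*r^5 - 1.15*r^4 - 3.23*r^3 + 5.12*r^2 - 3.62*r + 1.89
(5) = -8*j^5 - 14*j^4 - 8*j^3 + 4*j^2 + 6*j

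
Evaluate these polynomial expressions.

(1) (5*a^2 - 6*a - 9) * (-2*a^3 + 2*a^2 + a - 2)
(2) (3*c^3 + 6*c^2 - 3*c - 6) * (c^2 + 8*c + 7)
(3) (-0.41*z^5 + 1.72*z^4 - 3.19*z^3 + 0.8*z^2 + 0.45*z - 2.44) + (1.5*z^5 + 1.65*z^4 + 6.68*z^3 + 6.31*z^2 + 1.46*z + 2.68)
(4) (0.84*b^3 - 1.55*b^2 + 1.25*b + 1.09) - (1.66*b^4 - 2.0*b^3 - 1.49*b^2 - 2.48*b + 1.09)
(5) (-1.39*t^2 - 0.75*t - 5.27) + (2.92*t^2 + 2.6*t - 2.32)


(1) = -10*a^5 + 22*a^4 + 11*a^3 - 34*a^2 + 3*a + 18
(2) = 3*c^5 + 30*c^4 + 66*c^3 + 12*c^2 - 69*c - 42
(3) = 1.09*z^5 + 3.37*z^4 + 3.49*z^3 + 7.11*z^2 + 1.91*z + 0.24
(4) = -1.66*b^4 + 2.84*b^3 - 0.06*b^2 + 3.73*b
(5) = 1.53*t^2 + 1.85*t - 7.59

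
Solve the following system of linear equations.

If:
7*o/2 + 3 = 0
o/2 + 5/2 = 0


Then:
No Solution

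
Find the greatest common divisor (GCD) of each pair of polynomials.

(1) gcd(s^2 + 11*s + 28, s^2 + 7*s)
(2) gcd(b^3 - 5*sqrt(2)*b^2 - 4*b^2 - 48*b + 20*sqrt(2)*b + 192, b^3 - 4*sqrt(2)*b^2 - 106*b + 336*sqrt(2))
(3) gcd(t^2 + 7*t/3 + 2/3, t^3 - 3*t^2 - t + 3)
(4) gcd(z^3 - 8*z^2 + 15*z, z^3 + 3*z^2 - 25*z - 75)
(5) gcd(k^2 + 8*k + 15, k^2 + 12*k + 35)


(1) = s + 7
(2) = b - 8*sqrt(2)
(3) = 1
(4) = z - 5
(5) = gcd((k + 3)*(k + 5), (k + 5)*(k + 7)) = k + 5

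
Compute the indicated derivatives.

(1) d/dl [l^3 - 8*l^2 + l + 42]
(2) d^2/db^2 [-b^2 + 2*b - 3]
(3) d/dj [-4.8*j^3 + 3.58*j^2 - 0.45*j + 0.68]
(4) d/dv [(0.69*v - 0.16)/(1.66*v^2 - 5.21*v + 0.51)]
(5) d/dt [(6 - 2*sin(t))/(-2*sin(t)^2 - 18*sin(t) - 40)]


(1) = 3*l^2 - 16*l + 1
(2) = -2
(3) = -14.4*j^2 + 7.16*j - 0.45
(4) = (-1.1454*v^2 + 0.5312*v - 0.4817)/(2.7556*v^4 - 17.2972*v^3 + 28.8373*v^2 - 5.3142*v + 0.2601)
(5) = (6*sin(t) + cos(t)^2 + 46)*cos(t)/(sin(t)^2 + 9*sin(t) + 20)^2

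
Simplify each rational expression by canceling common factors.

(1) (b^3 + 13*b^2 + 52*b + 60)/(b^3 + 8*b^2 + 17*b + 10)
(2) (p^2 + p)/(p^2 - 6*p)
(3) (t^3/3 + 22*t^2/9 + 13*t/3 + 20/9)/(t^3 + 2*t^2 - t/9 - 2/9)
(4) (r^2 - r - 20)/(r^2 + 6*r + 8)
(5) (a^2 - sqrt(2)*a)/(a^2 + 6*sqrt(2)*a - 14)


(1) = (b + 6)/(b + 1)
(2) = (p + 1)/(p - 6)
(3) = (3*t^3 + 22*t^2 + 39*t + 20)/(9*t^3 + 18*t^2 - t - 2)
(4) = (r - 5)/(r + 2)
(5) = a/(a + 7*sqrt(2))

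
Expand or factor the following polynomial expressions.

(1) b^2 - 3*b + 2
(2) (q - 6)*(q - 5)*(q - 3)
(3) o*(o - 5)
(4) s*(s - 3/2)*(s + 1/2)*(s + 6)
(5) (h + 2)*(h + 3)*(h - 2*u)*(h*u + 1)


(1) = (b - 2)*(b - 1)
(2) = q^3 - 14*q^2 + 63*q - 90
(3) = o^2 - 5*o
(4) = s^4 + 5*s^3 - 27*s^2/4 - 9*s/2
(5) = h^4*u - 2*h^3*u^2 + 5*h^3*u + h^3 - 10*h^2*u^2 + 4*h^2*u + 5*h^2 - 12*h*u^2 - 10*h*u + 6*h - 12*u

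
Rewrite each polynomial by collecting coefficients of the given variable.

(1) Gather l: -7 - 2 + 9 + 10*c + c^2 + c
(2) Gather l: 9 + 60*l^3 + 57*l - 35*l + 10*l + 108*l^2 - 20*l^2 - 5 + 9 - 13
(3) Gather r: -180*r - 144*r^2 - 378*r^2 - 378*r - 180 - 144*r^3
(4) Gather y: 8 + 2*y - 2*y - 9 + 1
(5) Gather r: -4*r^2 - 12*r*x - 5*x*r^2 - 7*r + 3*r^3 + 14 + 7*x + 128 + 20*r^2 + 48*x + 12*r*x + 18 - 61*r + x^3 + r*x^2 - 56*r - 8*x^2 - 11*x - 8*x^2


(1) = c^2 + 11*c
(2) = 60*l^3 + 88*l^2 + 32*l
(3) = -144*r^3 - 522*r^2 - 558*r - 180
(4) = 0
(5) = 3*r^3 + r^2*(16 - 5*x) + r*(x^2 - 124) + x^3 - 16*x^2 + 44*x + 160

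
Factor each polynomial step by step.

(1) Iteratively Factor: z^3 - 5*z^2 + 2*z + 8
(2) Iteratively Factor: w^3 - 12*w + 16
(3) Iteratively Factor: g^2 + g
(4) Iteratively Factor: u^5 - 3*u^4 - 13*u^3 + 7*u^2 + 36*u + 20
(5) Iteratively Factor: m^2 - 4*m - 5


(1) = (z - 2)*(z^2 - 3*z - 4) = (z - 4)*(z - 2)*(z + 1)
(2) = (w - 2)*(w^2 + 2*w - 8) = (w - 2)*(w + 4)*(w - 2)
(3) = (g)*(g + 1)
(4) = (u + 2)*(u^4 - 5*u^3 - 3*u^2 + 13*u + 10) = (u - 5)*(u + 2)*(u^3 - 3*u - 2) = (u - 5)*(u - 2)*(u + 2)*(u^2 + 2*u + 1) = (u - 5)*(u - 2)*(u + 1)*(u + 2)*(u + 1)
(5) = (m + 1)*(m - 5)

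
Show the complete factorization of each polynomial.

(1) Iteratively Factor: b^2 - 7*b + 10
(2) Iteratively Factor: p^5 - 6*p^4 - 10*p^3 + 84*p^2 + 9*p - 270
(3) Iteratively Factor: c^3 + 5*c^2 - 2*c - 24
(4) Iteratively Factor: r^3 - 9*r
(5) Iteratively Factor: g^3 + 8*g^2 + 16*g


(1) = (b - 2)*(b - 5)
(2) = (p - 3)*(p^4 - 3*p^3 - 19*p^2 + 27*p + 90) = (p - 3)*(p + 2)*(p^3 - 5*p^2 - 9*p + 45) = (p - 3)*(p + 2)*(p + 3)*(p^2 - 8*p + 15) = (p - 3)^2*(p + 2)*(p + 3)*(p - 5)
(3) = (c + 3)*(c^2 + 2*c - 8) = (c - 2)*(c + 3)*(c + 4)
(4) = (r - 3)*(r^2 + 3*r) = (r - 3)*(r + 3)*(r)
(5) = (g + 4)*(g^2 + 4*g) = g*(g + 4)*(g + 4)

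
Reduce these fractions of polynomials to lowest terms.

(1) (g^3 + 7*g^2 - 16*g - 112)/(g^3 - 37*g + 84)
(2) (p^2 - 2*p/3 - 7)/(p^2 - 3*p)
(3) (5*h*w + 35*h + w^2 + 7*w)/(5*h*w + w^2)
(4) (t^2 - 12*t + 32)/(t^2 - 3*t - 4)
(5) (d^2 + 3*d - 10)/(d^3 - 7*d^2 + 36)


(1) = (g + 4)/(g - 3)
(2) = (3*p + 7)/(3*p)
(3) = (w + 7)/w
(4) = (t - 8)/(t + 1)
(5) = (d^2 + 3*d - 10)/(d^3 - 7*d^2 + 36)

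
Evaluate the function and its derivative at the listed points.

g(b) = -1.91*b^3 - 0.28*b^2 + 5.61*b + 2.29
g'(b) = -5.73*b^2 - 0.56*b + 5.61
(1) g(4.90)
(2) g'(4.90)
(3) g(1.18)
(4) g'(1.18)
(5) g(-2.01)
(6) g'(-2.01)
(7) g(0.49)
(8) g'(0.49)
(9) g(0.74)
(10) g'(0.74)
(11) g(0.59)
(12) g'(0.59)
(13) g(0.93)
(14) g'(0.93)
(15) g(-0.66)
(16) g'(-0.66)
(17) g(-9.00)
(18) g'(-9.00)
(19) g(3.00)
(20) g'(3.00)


(1) = -201.65
(2) = -134.71
(3) = 5.38
(4) = -3.03
(5) = 5.39
(6) = -16.41
(7) = 4.75
(8) = 3.96
(9) = 5.51
(10) = 2.06
(11) = 5.11
(12) = 3.28
(13) = 5.73
(14) = 0.13
(15) = -0.99
(16) = 3.48
(17) = 1321.51
(18) = -453.48
(19) = -34.97
(20) = -47.64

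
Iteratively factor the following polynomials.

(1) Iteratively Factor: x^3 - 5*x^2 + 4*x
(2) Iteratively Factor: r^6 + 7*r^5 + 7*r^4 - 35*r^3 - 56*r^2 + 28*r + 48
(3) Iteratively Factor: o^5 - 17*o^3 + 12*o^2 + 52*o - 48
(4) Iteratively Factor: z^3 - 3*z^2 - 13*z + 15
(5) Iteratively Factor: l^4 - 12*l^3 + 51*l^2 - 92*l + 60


(1) = (x - 1)*(x^2 - 4*x) = (x - 4)*(x - 1)*(x)
(2) = (r + 3)*(r^5 + 4*r^4 - 5*r^3 - 20*r^2 + 4*r + 16) = (r - 1)*(r + 3)*(r^4 + 5*r^3 - 20*r - 16) = (r - 1)*(r + 3)*(r + 4)*(r^3 + r^2 - 4*r - 4) = (r - 1)*(r + 2)*(r + 3)*(r + 4)*(r^2 - r - 2) = (r - 2)*(r - 1)*(r + 2)*(r + 3)*(r + 4)*(r + 1)
(3) = (o + 2)*(o^4 - 2*o^3 - 13*o^2 + 38*o - 24) = (o + 2)*(o + 4)*(o^3 - 6*o^2 + 11*o - 6) = (o - 1)*(o + 2)*(o + 4)*(o^2 - 5*o + 6) = (o - 3)*(o - 1)*(o + 2)*(o + 4)*(o - 2)
(4) = (z - 1)*(z^2 - 2*z - 15) = (z - 5)*(z - 1)*(z + 3)
(5) = (l - 2)*(l^3 - 10*l^2 + 31*l - 30) = (l - 3)*(l - 2)*(l^2 - 7*l + 10) = (l - 5)*(l - 3)*(l - 2)*(l - 2)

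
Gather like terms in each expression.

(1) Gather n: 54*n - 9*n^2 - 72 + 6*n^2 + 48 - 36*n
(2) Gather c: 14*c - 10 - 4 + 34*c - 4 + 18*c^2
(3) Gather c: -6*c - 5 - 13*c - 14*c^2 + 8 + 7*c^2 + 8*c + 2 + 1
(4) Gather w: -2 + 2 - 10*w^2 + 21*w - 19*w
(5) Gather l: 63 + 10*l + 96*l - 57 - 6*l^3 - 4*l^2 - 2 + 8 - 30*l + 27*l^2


(1) = -3*n^2 + 18*n - 24
(2) = 18*c^2 + 48*c - 18
(3) = -7*c^2 - 11*c + 6
(4) = -10*w^2 + 2*w
(5) = -6*l^3 + 23*l^2 + 76*l + 12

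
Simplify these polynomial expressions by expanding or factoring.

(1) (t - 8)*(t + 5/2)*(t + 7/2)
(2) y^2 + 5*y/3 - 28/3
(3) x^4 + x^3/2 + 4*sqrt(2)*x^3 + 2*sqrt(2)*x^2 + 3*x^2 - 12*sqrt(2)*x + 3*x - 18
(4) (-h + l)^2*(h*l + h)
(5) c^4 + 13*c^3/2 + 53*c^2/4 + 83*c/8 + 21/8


(1) = t^3 - 2*t^2 - 157*t/4 - 70
(2) = (y - 7/3)*(y + 4)
(3) = (x - 3/2)*(x + 2)*(x + sqrt(2))*(x + 3*sqrt(2))
(4) = h^3*l + h^3 - 2*h^2*l^2 - 2*h^2*l + h*l^3 + h*l^2
(5) = (c + 1/2)*(c + 1)*(c + 3/2)*(c + 7/2)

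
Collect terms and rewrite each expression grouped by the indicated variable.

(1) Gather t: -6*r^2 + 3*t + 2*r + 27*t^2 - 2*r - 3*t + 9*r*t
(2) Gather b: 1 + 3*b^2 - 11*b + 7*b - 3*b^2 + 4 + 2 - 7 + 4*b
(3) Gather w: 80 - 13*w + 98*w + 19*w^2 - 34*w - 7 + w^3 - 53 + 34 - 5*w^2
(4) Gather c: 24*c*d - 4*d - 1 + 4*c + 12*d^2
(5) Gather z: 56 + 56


(1) = -6*r^2 + 9*r*t + 27*t^2
(2) = 0
(3) = w^3 + 14*w^2 + 51*w + 54
(4) = c*(24*d + 4) + 12*d^2 - 4*d - 1
(5) = 112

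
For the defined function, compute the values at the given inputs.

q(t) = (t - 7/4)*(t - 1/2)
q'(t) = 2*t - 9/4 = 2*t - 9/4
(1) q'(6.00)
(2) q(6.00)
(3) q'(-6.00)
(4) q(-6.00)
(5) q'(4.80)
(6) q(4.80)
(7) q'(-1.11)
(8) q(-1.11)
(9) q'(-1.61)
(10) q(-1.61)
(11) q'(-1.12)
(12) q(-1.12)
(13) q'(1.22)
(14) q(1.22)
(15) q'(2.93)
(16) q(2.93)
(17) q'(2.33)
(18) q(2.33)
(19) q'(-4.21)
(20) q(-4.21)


(1) = 9.75
(2) = 23.38
(3) = -14.25
(4) = 50.38
(5) = 7.35
(6) = 13.11
(7) = -4.47
(8) = 4.60
(9) = -5.47
(10) = 7.09
(11) = -4.49
(12) = 4.65
(13) = 0.19
(14) = -0.38
(15) = 3.61
(16) = 2.87
(17) = 2.41
(18) = 1.06
(19) = -10.67
(20) = 28.07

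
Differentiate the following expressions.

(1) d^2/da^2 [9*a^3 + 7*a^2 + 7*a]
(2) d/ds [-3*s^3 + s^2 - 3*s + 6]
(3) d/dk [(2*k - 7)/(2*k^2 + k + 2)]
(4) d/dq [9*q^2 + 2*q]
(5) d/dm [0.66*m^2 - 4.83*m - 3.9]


(1) = 54*a + 14
(2) = -9*s^2 + 2*s - 3
(3) = (4*k^2 + 2*k - (2*k - 7)*(4*k + 1) + 4)/(2*k^2 + k + 2)^2
(4) = 18*q + 2
(5) = 1.32*m - 4.83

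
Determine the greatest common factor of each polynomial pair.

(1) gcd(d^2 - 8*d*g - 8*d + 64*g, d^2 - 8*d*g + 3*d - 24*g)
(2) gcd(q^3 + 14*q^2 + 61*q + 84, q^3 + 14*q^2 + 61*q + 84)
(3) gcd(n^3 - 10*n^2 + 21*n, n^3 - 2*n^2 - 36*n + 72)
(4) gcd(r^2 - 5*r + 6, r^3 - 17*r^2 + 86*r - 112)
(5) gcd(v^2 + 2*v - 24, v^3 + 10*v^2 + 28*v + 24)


(1) = d - 8*g
(2) = gcd((q + 3)*(q + 4)*(q + 7), (q + 3)*(q + 4)*(q + 7)) = q^3 + 14*q^2 + 61*q + 84
(3) = 1
(4) = r - 2
(5) = gcd((v - 4)*(v + 6), (v + 2)^2*(v + 6)) = v + 6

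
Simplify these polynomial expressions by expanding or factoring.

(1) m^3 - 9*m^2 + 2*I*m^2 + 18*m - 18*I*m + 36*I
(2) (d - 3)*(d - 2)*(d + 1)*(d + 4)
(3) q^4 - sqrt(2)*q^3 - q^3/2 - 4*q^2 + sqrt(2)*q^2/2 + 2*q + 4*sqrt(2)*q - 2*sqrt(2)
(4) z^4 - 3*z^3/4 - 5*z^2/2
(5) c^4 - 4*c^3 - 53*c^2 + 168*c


(1) = (m - 6)*(m - 3)*(m + 2*I)
(2) = d^4 - 15*d^2 + 10*d + 24
(3) = (q - 2)*(q - 1/2)*(q + 2)*(q - sqrt(2))
(4) = z^2*(z - 2)*(z + 5/4)
(5) = c*(c - 8)*(c - 3)*(c + 7)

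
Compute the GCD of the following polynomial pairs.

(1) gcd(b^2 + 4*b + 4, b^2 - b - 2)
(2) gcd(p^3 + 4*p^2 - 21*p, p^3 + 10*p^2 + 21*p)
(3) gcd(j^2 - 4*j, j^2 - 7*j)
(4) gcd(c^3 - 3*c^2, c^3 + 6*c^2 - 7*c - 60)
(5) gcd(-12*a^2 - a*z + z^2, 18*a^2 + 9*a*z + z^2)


(1) = 1
(2) = gcd(p*(p - 3)*(p + 7), p*(p + 3)*(p + 7)) = p^2 + 7*p
(3) = j
(4) = c - 3
(5) = 3*a + z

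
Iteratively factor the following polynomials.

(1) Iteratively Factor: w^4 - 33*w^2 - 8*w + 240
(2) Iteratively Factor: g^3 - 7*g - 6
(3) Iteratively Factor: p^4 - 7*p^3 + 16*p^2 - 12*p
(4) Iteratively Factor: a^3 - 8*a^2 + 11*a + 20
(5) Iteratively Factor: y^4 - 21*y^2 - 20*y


(1) = (w + 4)*(w^3 - 4*w^2 - 17*w + 60) = (w - 3)*(w + 4)*(w^2 - w - 20) = (w - 5)*(w - 3)*(w + 4)*(w + 4)
(2) = (g - 3)*(g^2 + 3*g + 2) = (g - 3)*(g + 1)*(g + 2)
(3) = (p - 2)*(p^3 - 5*p^2 + 6*p) = (p - 3)*(p - 2)*(p^2 - 2*p) = (p - 3)*(p - 2)^2*(p)
(4) = (a + 1)*(a^2 - 9*a + 20) = (a - 4)*(a + 1)*(a - 5)
(5) = (y - 5)*(y^3 + 5*y^2 + 4*y) = (y - 5)*(y + 1)*(y^2 + 4*y) = (y - 5)*(y + 1)*(y + 4)*(y)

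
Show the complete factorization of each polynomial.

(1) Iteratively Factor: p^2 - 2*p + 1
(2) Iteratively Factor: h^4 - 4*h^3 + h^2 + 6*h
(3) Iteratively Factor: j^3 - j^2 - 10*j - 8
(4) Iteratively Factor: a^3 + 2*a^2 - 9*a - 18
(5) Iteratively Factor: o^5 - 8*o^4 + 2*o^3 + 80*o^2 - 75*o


(1) = (p - 1)*(p - 1)
(2) = (h - 3)*(h^3 - h^2 - 2*h) = h*(h - 3)*(h^2 - h - 2) = h*(h - 3)*(h - 2)*(h + 1)
(3) = (j + 2)*(j^2 - 3*j - 4) = (j - 4)*(j + 2)*(j + 1)
(4) = (a - 3)*(a^2 + 5*a + 6) = (a - 3)*(a + 2)*(a + 3)
(5) = (o - 5)*(o^4 - 3*o^3 - 13*o^2 + 15*o) = (o - 5)^2*(o^3 + 2*o^2 - 3*o) = (o - 5)^2*(o - 1)*(o^2 + 3*o) = o*(o - 5)^2*(o - 1)*(o + 3)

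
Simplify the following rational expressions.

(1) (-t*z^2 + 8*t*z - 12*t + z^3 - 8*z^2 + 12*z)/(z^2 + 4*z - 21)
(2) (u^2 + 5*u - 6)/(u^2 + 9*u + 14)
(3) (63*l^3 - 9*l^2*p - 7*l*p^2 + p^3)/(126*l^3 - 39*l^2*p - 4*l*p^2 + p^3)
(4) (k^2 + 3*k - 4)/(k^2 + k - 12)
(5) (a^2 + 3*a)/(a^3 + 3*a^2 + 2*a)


(1) = (-t*z^2 + 8*t*z - 12*t + z^3 - 8*z^2 + 12*z)/(z^2 + 4*z - 21)
(2) = (u^2 + 5*u - 6)/(u^2 + 9*u + 14)
(3) = (3*l + p)/(6*l + p)
(4) = (k - 1)/(k - 3)
(5) = (a + 3)/(a^2 + 3*a + 2)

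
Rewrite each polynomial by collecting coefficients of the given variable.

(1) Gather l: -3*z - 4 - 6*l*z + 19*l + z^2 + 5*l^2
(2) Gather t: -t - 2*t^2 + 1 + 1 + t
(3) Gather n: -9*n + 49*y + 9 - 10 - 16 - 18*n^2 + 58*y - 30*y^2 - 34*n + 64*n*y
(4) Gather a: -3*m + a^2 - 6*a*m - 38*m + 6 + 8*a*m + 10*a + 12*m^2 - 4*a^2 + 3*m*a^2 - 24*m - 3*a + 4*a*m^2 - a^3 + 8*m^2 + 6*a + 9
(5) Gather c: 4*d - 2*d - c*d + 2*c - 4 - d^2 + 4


(1) = 5*l^2 + l*(19 - 6*z) + z^2 - 3*z - 4
(2) = 2 - 2*t^2
(3) = -18*n^2 + n*(64*y - 43) - 30*y^2 + 107*y - 17
(4) = -a^3 + a^2*(3*m - 3) + a*(4*m^2 + 2*m + 13) + 20*m^2 - 65*m + 15
(5) = c*(2 - d) - d^2 + 2*d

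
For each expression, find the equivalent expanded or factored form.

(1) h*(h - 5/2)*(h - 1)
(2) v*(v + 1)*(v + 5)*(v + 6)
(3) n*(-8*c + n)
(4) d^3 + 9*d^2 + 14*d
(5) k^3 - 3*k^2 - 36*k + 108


(1) = h^3 - 7*h^2/2 + 5*h/2
(2) = v^4 + 12*v^3 + 41*v^2 + 30*v
(3) = -8*c*n + n^2
(4) = d*(d + 2)*(d + 7)
(5) = (k - 6)*(k - 3)*(k + 6)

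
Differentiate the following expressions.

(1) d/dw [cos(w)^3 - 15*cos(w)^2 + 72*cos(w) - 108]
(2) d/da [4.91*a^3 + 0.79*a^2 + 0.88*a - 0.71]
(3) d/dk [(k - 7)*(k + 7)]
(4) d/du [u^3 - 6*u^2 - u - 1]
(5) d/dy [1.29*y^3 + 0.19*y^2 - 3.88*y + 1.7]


(1) = 3*(sin(w)^2 + 10*cos(w) - 25)*sin(w)
(2) = 14.73*a^2 + 1.58*a + 0.88
(3) = 2*k
(4) = 3*u^2 - 12*u - 1
(5) = 3.87*y^2 + 0.38*y - 3.88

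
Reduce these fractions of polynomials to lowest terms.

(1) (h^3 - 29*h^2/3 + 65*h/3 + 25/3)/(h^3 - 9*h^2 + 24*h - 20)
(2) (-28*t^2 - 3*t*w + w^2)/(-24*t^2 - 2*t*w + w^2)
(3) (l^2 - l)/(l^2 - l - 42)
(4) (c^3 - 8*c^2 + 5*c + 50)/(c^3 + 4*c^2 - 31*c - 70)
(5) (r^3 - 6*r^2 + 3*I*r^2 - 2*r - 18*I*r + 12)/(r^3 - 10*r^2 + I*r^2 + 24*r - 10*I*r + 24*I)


(1) = (3*h^2 - 14*h - 5)/(3*h^2 - 12*h + 12)
(2) = (7*t - w)/(6*t - w)
(3) = (l^2 - l)/(l^2 - l - 42)
(4) = (c - 5)/(c + 7)
(5) = (r + 2*I)/(r - 4)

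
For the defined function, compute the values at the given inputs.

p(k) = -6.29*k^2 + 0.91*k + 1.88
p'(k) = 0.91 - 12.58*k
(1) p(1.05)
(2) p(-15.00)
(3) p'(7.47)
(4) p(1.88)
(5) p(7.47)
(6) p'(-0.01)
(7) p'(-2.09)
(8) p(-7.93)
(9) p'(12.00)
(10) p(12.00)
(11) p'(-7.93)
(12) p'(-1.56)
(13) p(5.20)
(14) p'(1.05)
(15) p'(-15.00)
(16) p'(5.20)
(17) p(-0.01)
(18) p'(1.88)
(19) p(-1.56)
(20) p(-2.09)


(1) = -4.10
(2) = -1427.02
(3) = -93.06
(4) = -18.64
(5) = -342.31
(6) = 1.04
(7) = 27.20
(8) = -400.88
(9) = -150.05
(10) = -892.96
(11) = 100.67
(12) = 20.53
(13) = -163.47
(14) = -12.30
(15) = 189.61
(16) = -64.51
(17) = 1.87
(18) = -22.74
(19) = -14.85
(20) = -27.50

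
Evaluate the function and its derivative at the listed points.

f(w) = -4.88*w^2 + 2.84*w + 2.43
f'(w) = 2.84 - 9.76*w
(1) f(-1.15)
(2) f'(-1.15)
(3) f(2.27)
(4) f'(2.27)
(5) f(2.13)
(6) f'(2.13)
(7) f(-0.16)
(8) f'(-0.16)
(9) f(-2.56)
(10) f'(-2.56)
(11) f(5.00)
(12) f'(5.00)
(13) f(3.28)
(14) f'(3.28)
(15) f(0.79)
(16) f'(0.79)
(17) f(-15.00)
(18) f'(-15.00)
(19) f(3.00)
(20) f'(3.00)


(1) = -7.29
(2) = 14.06
(3) = -16.27
(4) = -19.32
(5) = -13.66
(6) = -17.95
(7) = 1.85
(8) = 4.40
(9) = -36.82
(10) = 27.83
(11) = -105.37
(12) = -45.96
(13) = -40.76
(14) = -29.17
(15) = 1.63
(16) = -4.87
(17) = -1138.17
(18) = 149.24
(19) = -32.97
(20) = -26.44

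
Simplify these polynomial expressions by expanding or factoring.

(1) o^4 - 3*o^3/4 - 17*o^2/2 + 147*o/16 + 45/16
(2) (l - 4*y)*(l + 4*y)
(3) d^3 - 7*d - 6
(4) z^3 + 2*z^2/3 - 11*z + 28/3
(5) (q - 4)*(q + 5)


(1) = (o - 5/2)*(o - 3/2)*(o + 1/4)*(o + 3)
(2) = l^2 - 16*y^2
(3) = (d - 3)*(d + 1)*(d + 2)
(4) = (z - 7/3)*(z - 1)*(z + 4)
(5) = q^2 + q - 20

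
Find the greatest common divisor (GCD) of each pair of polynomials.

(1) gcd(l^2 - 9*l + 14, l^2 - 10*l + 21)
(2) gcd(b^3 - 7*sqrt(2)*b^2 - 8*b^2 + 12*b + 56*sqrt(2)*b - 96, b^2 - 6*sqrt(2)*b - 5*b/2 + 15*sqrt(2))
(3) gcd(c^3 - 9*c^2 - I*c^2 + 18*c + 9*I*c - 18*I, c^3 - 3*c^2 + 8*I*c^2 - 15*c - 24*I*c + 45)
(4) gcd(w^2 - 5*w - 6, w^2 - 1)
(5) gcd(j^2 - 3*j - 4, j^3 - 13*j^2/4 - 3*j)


(1) = gcd((l - 7)*(l - 2), (l - 7)*(l - 3)) = l - 7
(2) = b - 6*sqrt(2)
(3) = c - 3
(4) = w + 1
(5) = j - 4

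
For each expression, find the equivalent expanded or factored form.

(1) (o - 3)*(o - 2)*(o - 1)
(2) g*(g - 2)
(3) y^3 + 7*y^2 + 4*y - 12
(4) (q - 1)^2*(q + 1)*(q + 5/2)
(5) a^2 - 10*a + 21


(1) = o^3 - 6*o^2 + 11*o - 6
(2) = g^2 - 2*g
(3) = (y - 1)*(y + 2)*(y + 6)
(4) = q^4 + 3*q^3/2 - 7*q^2/2 - 3*q/2 + 5/2
(5) = (a - 7)*(a - 3)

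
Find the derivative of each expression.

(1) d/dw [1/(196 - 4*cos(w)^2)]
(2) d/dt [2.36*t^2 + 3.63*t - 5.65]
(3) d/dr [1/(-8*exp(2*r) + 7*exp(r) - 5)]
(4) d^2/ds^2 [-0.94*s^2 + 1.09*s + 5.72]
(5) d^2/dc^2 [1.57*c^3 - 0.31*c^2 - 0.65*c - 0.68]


(1) = -sin(w)*cos(w)/(2*(cos(w)^2 - 49)^2)
(2) = 4.72*t + 3.63
(3) = (16*exp(r) - 7)*exp(r)/(8*exp(2*r) - 7*exp(r) + 5)^2
(4) = -1.88000000000000
(5) = 9.42*c - 0.62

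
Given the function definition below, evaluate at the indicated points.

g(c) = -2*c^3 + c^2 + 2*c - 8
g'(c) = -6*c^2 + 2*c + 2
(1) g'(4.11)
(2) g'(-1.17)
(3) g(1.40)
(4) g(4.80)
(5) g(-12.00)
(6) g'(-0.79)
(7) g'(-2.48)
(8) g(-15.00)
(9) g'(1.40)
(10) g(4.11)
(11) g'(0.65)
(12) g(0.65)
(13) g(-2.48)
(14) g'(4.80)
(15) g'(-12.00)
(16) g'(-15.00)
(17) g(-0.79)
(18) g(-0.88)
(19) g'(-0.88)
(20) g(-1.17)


(1) = -91.13
(2) = -8.55
(3) = -8.73
(4) = -196.54
(5) = 3568.00
(6) = -3.32
(7) = -39.86
(8) = 6937.00
(9) = -6.96
(10) = -121.74
(11) = 0.76
(12) = -6.83
(13) = 23.70
(14) = -126.64
(15) = -886.00
(16) = -1378.00
(17) = -7.97
(18) = -7.62
(19) = -4.41
(20) = -5.77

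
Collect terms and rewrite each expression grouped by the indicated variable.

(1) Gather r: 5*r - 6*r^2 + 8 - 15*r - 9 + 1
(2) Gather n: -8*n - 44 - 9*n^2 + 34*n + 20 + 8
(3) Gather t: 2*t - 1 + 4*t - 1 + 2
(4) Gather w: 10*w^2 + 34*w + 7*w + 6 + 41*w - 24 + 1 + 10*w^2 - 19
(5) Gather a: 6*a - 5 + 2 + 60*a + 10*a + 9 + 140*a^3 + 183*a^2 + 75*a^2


(1) = -6*r^2 - 10*r
(2) = -9*n^2 + 26*n - 16
(3) = 6*t
(4) = 20*w^2 + 82*w - 36
(5) = 140*a^3 + 258*a^2 + 76*a + 6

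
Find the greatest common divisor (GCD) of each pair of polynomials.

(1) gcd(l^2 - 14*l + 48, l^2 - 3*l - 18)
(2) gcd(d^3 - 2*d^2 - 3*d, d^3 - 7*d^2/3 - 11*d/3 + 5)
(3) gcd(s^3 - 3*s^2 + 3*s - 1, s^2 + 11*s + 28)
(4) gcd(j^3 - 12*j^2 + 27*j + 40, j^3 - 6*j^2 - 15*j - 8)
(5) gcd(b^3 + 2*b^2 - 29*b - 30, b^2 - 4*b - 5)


(1) = gcd((l - 8)*(l - 6), (l - 6)*(l + 3)) = l - 6
(2) = gcd(d*(d - 3)*(d + 1), (d - 3)*(d - 1)*(d + 5/3)) = d - 3
(3) = gcd((s - 1)^3, (s + 4)*(s + 7)) = 1
(4) = j^2 - 7*j - 8
(5) = b^2 - 4*b - 5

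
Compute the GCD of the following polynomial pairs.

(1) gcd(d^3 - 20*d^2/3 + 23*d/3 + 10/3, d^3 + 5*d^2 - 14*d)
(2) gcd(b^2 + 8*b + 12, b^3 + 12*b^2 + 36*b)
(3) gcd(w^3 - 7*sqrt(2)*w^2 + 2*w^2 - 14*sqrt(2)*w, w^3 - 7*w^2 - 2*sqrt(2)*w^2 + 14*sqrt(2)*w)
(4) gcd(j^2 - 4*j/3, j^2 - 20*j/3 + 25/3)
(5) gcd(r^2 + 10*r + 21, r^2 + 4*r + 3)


(1) = gcd((d - 5)*(d - 2)*(d + 1/3), d*(d - 2)*(d + 7)) = d - 2
(2) = gcd((b + 2)*(b + 6), b*(b + 6)^2) = b + 6
(3) = gcd(w*(w + 2)*(w - 7*sqrt(2)), w*(w - 7)*(w - 2*sqrt(2))) = w
(4) = 1
(5) = gcd((r + 3)*(r + 7), (r + 1)*(r + 3)) = r + 3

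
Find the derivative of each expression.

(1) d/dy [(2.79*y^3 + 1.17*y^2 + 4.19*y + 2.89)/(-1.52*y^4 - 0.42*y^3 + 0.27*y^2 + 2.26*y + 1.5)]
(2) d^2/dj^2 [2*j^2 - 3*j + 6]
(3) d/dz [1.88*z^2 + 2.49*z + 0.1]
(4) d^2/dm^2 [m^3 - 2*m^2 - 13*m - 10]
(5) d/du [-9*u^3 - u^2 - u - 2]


(1) = (4.2408*y^6 + 3.5568*y^5 + 20.3511*y^4 + 33.7016*y^3 + 17.7093*y^2 + 1.9494*y - 0.2464)/(2.3104*y^8 + 1.2768*y^7 - 0.6444*y^6 - 7.0972*y^5 - 6.3855*y^4 - 0.0396*y^3 + 5.9176*y^2 + 6.78*y + 2.25)
(2) = 4
(3) = 3.76*z + 2.49
(4) = 6*m - 4
(5) = -27*u^2 - 2*u - 1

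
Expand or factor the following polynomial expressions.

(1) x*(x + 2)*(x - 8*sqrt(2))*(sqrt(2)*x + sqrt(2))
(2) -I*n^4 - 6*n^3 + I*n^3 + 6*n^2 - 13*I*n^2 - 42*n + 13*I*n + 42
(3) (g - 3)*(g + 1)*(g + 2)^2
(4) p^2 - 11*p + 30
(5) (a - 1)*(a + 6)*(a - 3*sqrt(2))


(1) = sqrt(2)*x^4 - 16*x^3 + 3*sqrt(2)*x^3 - 48*x^2 + 2*sqrt(2)*x^2 - 32*x
(2) = (n - 7*I)*(n - 2*I)*(n + 3*I)*(-I*n + I)
(3) = g^4 + 2*g^3 - 7*g^2 - 20*g - 12
(4) = (p - 6)*(p - 5)
(5) = a^3 - 3*sqrt(2)*a^2 + 5*a^2 - 15*sqrt(2)*a - 6*a + 18*sqrt(2)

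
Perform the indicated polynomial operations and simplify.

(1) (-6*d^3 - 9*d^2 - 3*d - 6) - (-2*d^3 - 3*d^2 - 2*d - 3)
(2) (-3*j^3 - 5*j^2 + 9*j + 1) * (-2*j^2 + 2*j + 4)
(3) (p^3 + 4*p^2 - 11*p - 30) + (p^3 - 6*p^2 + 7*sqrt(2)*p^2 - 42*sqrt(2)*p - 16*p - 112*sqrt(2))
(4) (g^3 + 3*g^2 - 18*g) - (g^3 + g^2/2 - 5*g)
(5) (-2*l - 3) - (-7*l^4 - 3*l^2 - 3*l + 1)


(1) = -4*d^3 - 6*d^2 - d - 3
(2) = 6*j^5 + 4*j^4 - 40*j^3 - 4*j^2 + 38*j + 4
(3) = 2*p^3 - 2*p^2 + 7*sqrt(2)*p^2 - 42*sqrt(2)*p - 27*p - 112*sqrt(2) - 30
(4) = 5*g^2/2 - 13*g
(5) = 7*l^4 + 3*l^2 + l - 4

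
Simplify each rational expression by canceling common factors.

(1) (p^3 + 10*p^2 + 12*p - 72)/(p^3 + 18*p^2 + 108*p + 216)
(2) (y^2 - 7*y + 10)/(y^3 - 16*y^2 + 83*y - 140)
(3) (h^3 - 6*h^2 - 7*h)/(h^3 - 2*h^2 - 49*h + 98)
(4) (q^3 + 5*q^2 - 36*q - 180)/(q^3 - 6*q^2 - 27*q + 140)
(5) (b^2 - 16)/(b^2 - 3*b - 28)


(1) = (p - 2)/(p + 6)
(2) = (y - 2)/(y^2 - 11*y + 28)
(3) = (h^2 + h)/(h^2 + 5*h - 14)
(4) = (q^2 - 36)/(q^2 - 11*q + 28)
(5) = (b - 4)/(b - 7)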